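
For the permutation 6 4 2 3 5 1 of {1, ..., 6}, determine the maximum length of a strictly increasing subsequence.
3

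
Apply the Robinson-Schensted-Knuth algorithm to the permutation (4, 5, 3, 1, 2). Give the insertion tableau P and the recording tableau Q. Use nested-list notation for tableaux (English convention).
Insert each entry of the permutation into P by Schensted row insertion, recording in Q the position of each new cell.

Insert 4: appended to row 1. P = [[4]], Q = [[1]].
Insert 5: appended to row 1. P = [[4, 5]], Q = [[1, 2]].
Insert 3: 3 bumps 4 from row 1; 4 starts row 2. P = [[3, 5], [4]], Q = [[1, 2], [3]].
Insert 1: 1 bumps 3 from row 1; 3 bumps 4 from row 2; 4 starts row 3. P = [[1, 5], [3], [4]], Q = [[1, 2], [3], [4]].
Insert 2: 2 bumps 5 from row 1; 5 appends to row 2. P = [[1, 2], [3, 5], [4]], Q = [[1, 2], [3, 5], [4]].

So P = [[1, 2], [3, 5], [4]], Q = [[1, 2], [3, 5], [4]].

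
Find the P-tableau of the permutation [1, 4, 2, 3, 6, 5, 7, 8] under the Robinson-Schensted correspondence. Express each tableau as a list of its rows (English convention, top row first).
P = [[1, 2, 3, 5, 7, 8], [4, 6]]

Insert 1: appended to row 1. P = [[1]].
Insert 4: appended to row 1. P = [[1, 4]].
Insert 2: 2 bumps 4 from row 1; 4 starts row 2. P = [[1, 2], [4]].
Insert 3: appended to row 1. P = [[1, 2, 3], [4]].
Insert 6: appended to row 1. P = [[1, 2, 3, 6], [4]].
Insert 5: 5 bumps 6 from row 1; 6 appends to row 2. P = [[1, 2, 3, 5], [4, 6]].
Insert 7: appended to row 1. P = [[1, 2, 3, 5, 7], [4, 6]].
Insert 8: appended to row 1. P = [[1, 2, 3, 5, 7, 8], [4, 6]].

So P = [[1, 2, 3, 5, 7, 8], [4, 6]].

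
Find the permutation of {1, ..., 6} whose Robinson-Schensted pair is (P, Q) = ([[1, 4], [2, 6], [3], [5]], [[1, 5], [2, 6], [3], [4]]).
Reverse the RSK construction: for i from n down to 1, find the cell of Q containing i, remove the entry at that cell from P, and reverse-bump it up through P; the value ejected from row 1 is w(i).

Step i=6: Q has 6 at row 2, column 2; remove 6 from row 2 of P and reverse-bump: 6 enters row 1 and ejects 4. So w(6) = 4. P is now [[1, 6], [2], [3], [5]].
Step i=5: Q has 5 at row 1, column 2; remove that cell from P, ejecting 6. So w(5) = 6. P is now [[1], [2], [3], [5]].
Step i=4: Q has 4 at row 4, column 1; remove 5 from row 4 of P and reverse-bump: 5 enters row 3 and ejects 3; 3 enters row 2 and ejects 2; 2 enters row 1 and ejects 1. So w(4) = 1. P is now [[2], [3], [5]].
Step i=3: Q has 3 at row 3, column 1; remove 5 from row 3 of P and reverse-bump: 5 enters row 2 and ejects 3; 3 enters row 1 and ejects 2. So w(3) = 2. P is now [[3], [5]].
Step i=2: Q has 2 at row 2, column 1; remove 5 from row 2 of P and reverse-bump: 5 enters row 1 and ejects 3. So w(2) = 3. P is now [[5]].
Step i=1: Q has 1 at row 1, column 1; remove that cell from P, ejecting 5. So w(1) = 5. P is now [].

So w = 5 3 2 1 6 4.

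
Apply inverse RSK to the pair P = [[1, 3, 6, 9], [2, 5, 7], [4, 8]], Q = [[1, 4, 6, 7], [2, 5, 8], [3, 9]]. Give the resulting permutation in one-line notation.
4 2 1 5 3 8 9 7 6

Reverse the RSK construction: for i from n down to 1, find the cell of Q containing i, remove the entry at that cell from P, and reverse-bump it up through P; the value ejected from row 1 is w(i).

Step i=9: Q has 9 at row 3, column 2; remove 8 from row 3 of P and reverse-bump: 8 enters row 2 and ejects 7; 7 enters row 1 and ejects 6. So w(9) = 6. P is now [[1, 3, 7, 9], [2, 5, 8], [4]].
Step i=8: Q has 8 at row 2, column 3; remove 8 from row 2 of P and reverse-bump: 8 enters row 1 and ejects 7. So w(8) = 7. P is now [[1, 3, 8, 9], [2, 5], [4]].
Step i=7: Q has 7 at row 1, column 4; remove that cell from P, ejecting 9. So w(7) = 9. P is now [[1, 3, 8], [2, 5], [4]].
Step i=6: Q has 6 at row 1, column 3; remove that cell from P, ejecting 8. So w(6) = 8. P is now [[1, 3], [2, 5], [4]].
Step i=5: Q has 5 at row 2, column 2; remove 5 from row 2 of P and reverse-bump: 5 enters row 1 and ejects 3. So w(5) = 3. P is now [[1, 5], [2], [4]].
Step i=4: Q has 4 at row 1, column 2; remove that cell from P, ejecting 5. So w(4) = 5. P is now [[1], [2], [4]].
Step i=3: Q has 3 at row 3, column 1; remove 4 from row 3 of P and reverse-bump: 4 enters row 2 and ejects 2; 2 enters row 1 and ejects 1. So w(3) = 1. P is now [[2], [4]].
Step i=2: Q has 2 at row 2, column 1; remove 4 from row 2 of P and reverse-bump: 4 enters row 1 and ejects 2. So w(2) = 2. P is now [[4]].
Step i=1: Q has 1 at row 1, column 1; remove that cell from P, ejecting 4. So w(1) = 4. P is now [].

So w = 4 2 1 5 3 8 9 7 6.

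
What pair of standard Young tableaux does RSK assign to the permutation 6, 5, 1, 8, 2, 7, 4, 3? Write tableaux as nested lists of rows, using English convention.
Insert each entry of the permutation into P by Schensted row insertion, recording in Q the position of each new cell.

Insert 6: appended to row 1. P = [[6]], Q = [[1]].
Insert 5: 5 bumps 6 from row 1; 6 starts row 2. P = [[5], [6]], Q = [[1], [2]].
Insert 1: 1 bumps 5 from row 1; 5 bumps 6 from row 2; 6 starts row 3. P = [[1], [5], [6]], Q = [[1], [2], [3]].
Insert 8: appended to row 1. P = [[1, 8], [5], [6]], Q = [[1, 4], [2], [3]].
Insert 2: 2 bumps 8 from row 1; 8 appends to row 2. P = [[1, 2], [5, 8], [6]], Q = [[1, 4], [2, 5], [3]].
Insert 7: appended to row 1. P = [[1, 2, 7], [5, 8], [6]], Q = [[1, 4, 6], [2, 5], [3]].
Insert 4: 4 bumps 7 from row 1; 7 bumps 8 from row 2; 8 appends to row 3. P = [[1, 2, 4], [5, 7], [6, 8]], Q = [[1, 4, 6], [2, 5], [3, 7]].
Insert 3: 3 bumps 4 from row 1; 4 bumps 5 from row 2; 5 bumps 6 from row 3; 6 starts row 4. P = [[1, 2, 3], [4, 7], [5, 8], [6]], Q = [[1, 4, 6], [2, 5], [3, 7], [8]].

So P = [[1, 2, 3], [4, 7], [5, 8], [6]], Q = [[1, 4, 6], [2, 5], [3, 7], [8]].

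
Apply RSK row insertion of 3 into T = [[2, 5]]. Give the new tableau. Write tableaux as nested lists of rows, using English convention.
In row 1, 3 replaces 5 (the leftmost entry greater than 3); 5 is bumped to row 2. 5 starts a new row 2. The new tableau is [[2, 3], [5]].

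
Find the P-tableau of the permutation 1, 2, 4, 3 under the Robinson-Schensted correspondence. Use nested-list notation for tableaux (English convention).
P = [[1, 2, 3], [4]]

Insert 1: appended to row 1. P = [[1]].
Insert 2: appended to row 1. P = [[1, 2]].
Insert 4: appended to row 1. P = [[1, 2, 4]].
Insert 3: 3 bumps 4 from row 1; 4 starts row 2. P = [[1, 2, 3], [4]].

So P = [[1, 2, 3], [4]].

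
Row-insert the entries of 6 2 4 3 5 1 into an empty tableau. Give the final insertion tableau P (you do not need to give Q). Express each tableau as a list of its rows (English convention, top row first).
P = [[1, 3, 5], [2], [4], [6]]

Insert 6: appended to row 1. P = [[6]].
Insert 2: 2 bumps 6 from row 1; 6 starts row 2. P = [[2], [6]].
Insert 4: appended to row 1. P = [[2, 4], [6]].
Insert 3: 3 bumps 4 from row 1; 4 bumps 6 from row 2; 6 starts row 3. P = [[2, 3], [4], [6]].
Insert 5: appended to row 1. P = [[2, 3, 5], [4], [6]].
Insert 1: 1 bumps 2 from row 1; 2 bumps 4 from row 2; 4 bumps 6 from row 3; 6 starts row 4. P = [[1, 3, 5], [2], [4], [6]].

So P = [[1, 3, 5], [2], [4], [6]].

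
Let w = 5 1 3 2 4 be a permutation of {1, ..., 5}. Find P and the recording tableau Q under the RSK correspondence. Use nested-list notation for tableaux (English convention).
P = [[1, 2, 4], [3], [5]], Q = [[1, 3, 5], [2], [4]]

Insert each entry of the permutation into P by Schensted row insertion, recording in Q the position of each new cell.

Insert 5: appended to row 1. P = [[5]].
Insert 1: 1 bumps 5 from row 1; 5 starts row 2. P = [[1], [5]].
Insert 3: appended to row 1. P = [[1, 3], [5]].
Insert 2: 2 bumps 3 from row 1; 3 bumps 5 from row 2; 5 starts row 3. P = [[1, 2], [3], [5]].
Insert 4: appended to row 1. P = [[1, 2, 4], [3], [5]].

So P = [[1, 2, 4], [3], [5]], Q = [[1, 3, 5], [2], [4]].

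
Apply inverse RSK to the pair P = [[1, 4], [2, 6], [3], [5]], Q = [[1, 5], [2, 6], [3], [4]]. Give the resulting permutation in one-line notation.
Reverse RSK: for i = n, n-1, ..., 1, locate i in Q, remove the corresponding corner cell from P, and reverse-bump its entry up through P; the value ejected from row 1 is w(i).

So w = 5 3 2 1 6 4.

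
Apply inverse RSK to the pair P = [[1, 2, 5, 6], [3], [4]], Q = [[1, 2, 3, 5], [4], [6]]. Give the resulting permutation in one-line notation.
1 4 5 3 6 2

Reverse the RSK construction: for i from n down to 1, find the cell of Q containing i, remove the entry at that cell from P, and reverse-bump it up through P; the value ejected from row 1 is w(i).

Step i=6: Q has 6 at row 3, column 1; remove 4 from row 3 of P and reverse-bump: 4 enters row 2 and ejects 3; 3 enters row 1 and ejects 2. So w(6) = 2. P is now [[1, 3, 5, 6], [4]].
Step i=5: Q has 5 at row 1, column 4; remove that cell from P, ejecting 6. So w(5) = 6. P is now [[1, 3, 5], [4]].
Step i=4: Q has 4 at row 2, column 1; remove 4 from row 2 of P and reverse-bump: 4 enters row 1 and ejects 3. So w(4) = 3. P is now [[1, 4, 5]].
Step i=3: Q has 3 at row 1, column 3; remove that cell from P, ejecting 5. So w(3) = 5. P is now [[1, 4]].
Step i=2: Q has 2 at row 1, column 2; remove that cell from P, ejecting 4. So w(2) = 4. P is now [[1]].
Step i=1: Q has 1 at row 1, column 1; remove that cell from P, ejecting 1. So w(1) = 1. P is now [].

So w = 1 4 5 3 6 2.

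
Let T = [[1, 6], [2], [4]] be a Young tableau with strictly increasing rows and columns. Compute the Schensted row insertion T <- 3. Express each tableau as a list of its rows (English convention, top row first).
In row 1, 3 replaces 6 (the leftmost entry greater than 3); 6 is bumped to row 2. 6 is appended to row 2. The new tableau is [[1, 3], [2, 6], [4]].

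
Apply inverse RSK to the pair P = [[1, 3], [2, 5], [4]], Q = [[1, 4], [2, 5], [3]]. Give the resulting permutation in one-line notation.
Reverse the RSK construction: for i from n down to 1, find the cell of Q containing i, remove the entry at that cell from P, and reverse-bump it up through P; the value ejected from row 1 is w(i).

Step i=5: Q has 5 at row 2, column 2; remove 5 from row 2 of P and reverse-bump: 5 enters row 1 and ejects 3. So w(5) = 3. P is now [[1, 5], [2], [4]].
Step i=4: Q has 4 at row 1, column 2; remove that cell from P, ejecting 5. So w(4) = 5. P is now [[1], [2], [4]].
Step i=3: Q has 3 at row 3, column 1; remove 4 from row 3 of P and reverse-bump: 4 enters row 2 and ejects 2; 2 enters row 1 and ejects 1. So w(3) = 1. P is now [[2], [4]].
Step i=2: Q has 2 at row 2, column 1; remove 4 from row 2 of P and reverse-bump: 4 enters row 1 and ejects 2. So w(2) = 2. P is now [[4]].
Step i=1: Q has 1 at row 1, column 1; remove that cell from P, ejecting 4. So w(1) = 4. P is now [].

So w = 4 2 1 5 3.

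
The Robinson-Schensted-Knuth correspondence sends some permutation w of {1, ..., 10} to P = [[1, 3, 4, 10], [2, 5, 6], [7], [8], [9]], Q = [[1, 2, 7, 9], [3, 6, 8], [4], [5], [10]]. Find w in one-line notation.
2 9 8 5 1 3 7 6 10 4

Reverse RSK: for i = n, n-1, ..., 1, locate i in Q, remove the corresponding corner cell from P, and reverse-bump its entry up through P; the value ejected from row 1 is w(i).

So w = 2 9 8 5 1 3 7 6 10 4.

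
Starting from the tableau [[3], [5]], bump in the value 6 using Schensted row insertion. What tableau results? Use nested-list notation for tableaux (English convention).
[[3, 6], [5]]

6 is larger than every entry of row 1, so it is appended to row 1. The new tableau is [[3, 6], [5]].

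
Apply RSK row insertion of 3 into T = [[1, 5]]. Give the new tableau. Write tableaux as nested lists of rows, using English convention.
In row 1, 3 replaces 5 (the leftmost entry greater than 3); 5 is bumped to row 2. 5 starts a new row 2. The new tableau is [[1, 3], [5]].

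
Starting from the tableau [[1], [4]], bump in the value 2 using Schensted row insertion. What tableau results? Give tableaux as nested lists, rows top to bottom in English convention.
2 is larger than every entry of row 1, so it is appended to row 1. The new tableau is [[1, 2], [4]].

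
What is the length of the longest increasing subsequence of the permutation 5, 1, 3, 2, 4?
3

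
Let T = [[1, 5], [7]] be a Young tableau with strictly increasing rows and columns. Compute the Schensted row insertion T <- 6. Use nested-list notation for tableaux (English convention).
6 is larger than every entry of row 1, so it is appended to row 1. The new tableau is [[1, 5, 6], [7]].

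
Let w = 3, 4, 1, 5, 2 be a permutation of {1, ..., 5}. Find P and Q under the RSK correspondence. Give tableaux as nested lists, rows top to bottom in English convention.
Insert each entry of the permutation into P by Schensted row insertion, recording in Q the position of each new cell.

Insert 3: appended to row 1. P = [[3]], Q = [[1]].
Insert 4: appended to row 1. P = [[3, 4]], Q = [[1, 2]].
Insert 1: 1 bumps 3 from row 1; 3 starts row 2. P = [[1, 4], [3]], Q = [[1, 2], [3]].
Insert 5: appended to row 1. P = [[1, 4, 5], [3]], Q = [[1, 2, 4], [3]].
Insert 2: 2 bumps 4 from row 1; 4 appends to row 2. P = [[1, 2, 5], [3, 4]], Q = [[1, 2, 4], [3, 5]].

So P = [[1, 2, 5], [3, 4]], Q = [[1, 2, 4], [3, 5]].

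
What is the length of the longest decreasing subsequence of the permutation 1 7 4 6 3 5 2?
4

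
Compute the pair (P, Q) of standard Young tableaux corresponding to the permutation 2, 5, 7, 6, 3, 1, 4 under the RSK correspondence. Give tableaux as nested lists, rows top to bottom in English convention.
Insert each entry of the permutation into P by Schensted row insertion, recording in Q the position of each new cell.

Insert 2: appended to row 1. P = [[2]].
Insert 5: appended to row 1. P = [[2, 5]].
Insert 7: appended to row 1. P = [[2, 5, 7]].
Insert 6: 6 bumps 7 from row 1; 7 starts row 2. P = [[2, 5, 6], [7]].
Insert 3: 3 bumps 5 from row 1; 5 bumps 7 from row 2; 7 starts row 3. P = [[2, 3, 6], [5], [7]].
Insert 1: 1 bumps 2 from row 1; 2 bumps 5 from row 2; 5 bumps 7 from row 3; 7 starts row 4. P = [[1, 3, 6], [2], [5], [7]].
Insert 4: 4 bumps 6 from row 1; 6 appends to row 2. P = [[1, 3, 4], [2, 6], [5], [7]].

So P = [[1, 3, 4], [2, 6], [5], [7]], Q = [[1, 2, 3], [4, 7], [5], [6]].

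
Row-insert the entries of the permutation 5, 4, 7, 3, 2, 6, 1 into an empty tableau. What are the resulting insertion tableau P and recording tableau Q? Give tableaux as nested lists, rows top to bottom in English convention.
P = [[1, 6], [2, 7], [3], [4], [5]], Q = [[1, 3], [2, 6], [4], [5], [7]]

Insert each entry of the permutation into P by Schensted row insertion, recording in Q the position of each new cell.

Insert 5: appended to row 1. P = [[5]], Q = [[1]].
Insert 4: 4 bumps 5 from row 1; 5 starts row 2. P = [[4], [5]], Q = [[1], [2]].
Insert 7: appended to row 1. P = [[4, 7], [5]], Q = [[1, 3], [2]].
Insert 3: 3 bumps 4 from row 1; 4 bumps 5 from row 2; 5 starts row 3. P = [[3, 7], [4], [5]], Q = [[1, 3], [2], [4]].
Insert 2: 2 bumps 3 from row 1; 3 bumps 4 from row 2; 4 bumps 5 from row 3; 5 starts row 4. P = [[2, 7], [3], [4], [5]], Q = [[1, 3], [2], [4], [5]].
Insert 6: 6 bumps 7 from row 1; 7 appends to row 2. P = [[2, 6], [3, 7], [4], [5]], Q = [[1, 3], [2, 6], [4], [5]].
Insert 1: 1 bumps 2 from row 1; 2 bumps 3 from row 2; 3 bumps 4 from row 3; 4 bumps 5 from row 4; 5 starts row 5. P = [[1, 6], [2, 7], [3], [4], [5]], Q = [[1, 3], [2, 6], [4], [5], [7]].

So P = [[1, 6], [2, 7], [3], [4], [5]], Q = [[1, 3], [2, 6], [4], [5], [7]].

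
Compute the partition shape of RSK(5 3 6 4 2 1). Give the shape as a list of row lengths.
Row-insert each entry into an empty tableau.

After inserting 5: P = [[5]].
After inserting 3: P = [[3], [5]].
After inserting 6: P = [[3, 6], [5]].
After inserting 4: P = [[3, 4], [5, 6]].
After inserting 2: P = [[2, 4], [3, 6], [5]].
After inserting 1: P = [[1, 4], [2, 6], [3], [5]].

The final insertion tableau P = [[1, 4], [2, 6], [3], [5]] has shape [2, 2, 1, 1].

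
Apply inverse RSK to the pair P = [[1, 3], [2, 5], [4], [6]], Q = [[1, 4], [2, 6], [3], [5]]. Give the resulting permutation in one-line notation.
Reverse the RSK construction: for i from n down to 1, find the cell of Q containing i, remove the entry at that cell from P, and reverse-bump it up through P; the value ejected from row 1 is w(i).

Step i=6: Q has 6 at row 2, column 2; remove 5 from row 2 of P and reverse-bump: 5 enters row 1 and ejects 3. So w(6) = 3. P is now [[1, 5], [2], [4], [6]].
Step i=5: Q has 5 at row 4, column 1; remove 6 from row 4 of P and reverse-bump: 6 enters row 3 and ejects 4; 4 enters row 2 and ejects 2; 2 enters row 1 and ejects 1. So w(5) = 1. P is now [[2, 5], [4], [6]].
Step i=4: Q has 4 at row 1, column 2; remove that cell from P, ejecting 5. So w(4) = 5. P is now [[2], [4], [6]].
Step i=3: Q has 3 at row 3, column 1; remove 6 from row 3 of P and reverse-bump: 6 enters row 2 and ejects 4; 4 enters row 1 and ejects 2. So w(3) = 2. P is now [[4], [6]].
Step i=2: Q has 2 at row 2, column 1; remove 6 from row 2 of P and reverse-bump: 6 enters row 1 and ejects 4. So w(2) = 4. P is now [[6]].
Step i=1: Q has 1 at row 1, column 1; remove that cell from P, ejecting 6. So w(1) = 6. P is now [].

So w = 6 4 2 5 1 3.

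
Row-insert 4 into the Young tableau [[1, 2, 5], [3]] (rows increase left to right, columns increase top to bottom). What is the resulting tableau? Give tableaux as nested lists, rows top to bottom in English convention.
In row 1, 4 replaces 5 (the leftmost entry greater than 4); 5 is bumped to row 2. 5 is appended to row 2. The new tableau is [[1, 2, 4], [3, 5]].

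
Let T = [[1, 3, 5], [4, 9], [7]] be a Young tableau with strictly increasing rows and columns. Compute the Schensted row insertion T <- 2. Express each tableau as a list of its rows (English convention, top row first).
In row 1, 2 replaces 3 (the leftmost entry greater than 2); 3 is bumped to row 2. In row 2, 3 replaces 4 (the leftmost entry greater than 3); 4 is bumped to row 3. In row 3, 4 replaces 7 (the leftmost entry greater than 4); 7 is bumped to row 4. 7 starts a new row 4. The new tableau is [[1, 2, 5], [3, 9], [4], [7]].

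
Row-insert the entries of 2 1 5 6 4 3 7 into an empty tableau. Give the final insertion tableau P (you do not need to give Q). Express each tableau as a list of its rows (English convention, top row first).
After inserting 2: P = [[2]].
After inserting 1: P = [[1], [2]].
After inserting 5: P = [[1, 5], [2]].
After inserting 6: P = [[1, 5, 6], [2]].
After inserting 4: P = [[1, 4, 6], [2, 5]].
After inserting 3: P = [[1, 3, 6], [2, 4], [5]].
After inserting 7: P = [[1, 3, 6, 7], [2, 4], [5]].

So P = [[1, 3, 6, 7], [2, 4], [5]].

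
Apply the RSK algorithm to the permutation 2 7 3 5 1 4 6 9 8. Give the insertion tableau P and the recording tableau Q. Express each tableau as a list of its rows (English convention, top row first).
P = [[1, 3, 4, 6, 8], [2, 5, 9], [7]], Q = [[1, 2, 4, 7, 8], [3, 6, 9], [5]]

Insert each entry of the permutation into P by Schensted row insertion, recording in Q the position of each new cell.

Insert 2: appended to row 1. P = [[2]].
Insert 7: appended to row 1. P = [[2, 7]].
Insert 3: 3 bumps 7 from row 1; 7 starts row 2. P = [[2, 3], [7]].
Insert 5: appended to row 1. P = [[2, 3, 5], [7]].
Insert 1: 1 bumps 2 from row 1; 2 bumps 7 from row 2; 7 starts row 3. P = [[1, 3, 5], [2], [7]].
Insert 4: 4 bumps 5 from row 1; 5 appends to row 2. P = [[1, 3, 4], [2, 5], [7]].
Insert 6: appended to row 1. P = [[1, 3, 4, 6], [2, 5], [7]].
Insert 9: appended to row 1. P = [[1, 3, 4, 6, 9], [2, 5], [7]].
Insert 8: 8 bumps 9 from row 1; 9 appends to row 2. P = [[1, 3, 4, 6, 8], [2, 5, 9], [7]].

So P = [[1, 3, 4, 6, 8], [2, 5, 9], [7]], Q = [[1, 2, 4, 7, 8], [3, 6, 9], [5]].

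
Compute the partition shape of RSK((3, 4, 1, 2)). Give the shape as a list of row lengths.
[2, 2]

Row-insert each entry into an empty tableau.

After inserting 3: P = [[3]].
After inserting 4: P = [[3, 4]].
After inserting 1: P = [[1, 4], [3]].
After inserting 2: P = [[1, 2], [3, 4]].

The final insertion tableau P = [[1, 2], [3, 4]] has shape [2, 2].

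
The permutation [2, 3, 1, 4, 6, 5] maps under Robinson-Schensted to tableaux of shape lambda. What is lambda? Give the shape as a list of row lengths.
RSK row insertion gives P = [[1, 3, 4, 5], [2, 6]], which has shape [4, 2].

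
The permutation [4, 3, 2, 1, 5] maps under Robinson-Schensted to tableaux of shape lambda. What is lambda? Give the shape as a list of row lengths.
[2, 1, 1, 1]

Row-insert each entry into an empty tableau.

After inserting 4: P = [[4]].
After inserting 3: P = [[3], [4]].
After inserting 2: P = [[2], [3], [4]].
After inserting 1: P = [[1], [2], [3], [4]].
After inserting 5: P = [[1, 5], [2], [3], [4]].

The final insertion tableau P = [[1, 5], [2], [3], [4]] has shape [2, 1, 1, 1].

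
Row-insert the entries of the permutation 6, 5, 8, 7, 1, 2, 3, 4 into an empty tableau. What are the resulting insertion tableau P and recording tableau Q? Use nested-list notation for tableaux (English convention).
Insert each entry of the permutation into P by Schensted row insertion, recording in Q the position of each new cell.

Insert 6: appended to row 1. P = [[6]].
Insert 5: 5 bumps 6 from row 1; 6 starts row 2. P = [[5], [6]].
Insert 8: appended to row 1. P = [[5, 8], [6]].
Insert 7: 7 bumps 8 from row 1; 8 appends to row 2. P = [[5, 7], [6, 8]].
Insert 1: 1 bumps 5 from row 1; 5 bumps 6 from row 2; 6 starts row 3. P = [[1, 7], [5, 8], [6]].
Insert 2: 2 bumps 7 from row 1; 7 bumps 8 from row 2; 8 appends to row 3. P = [[1, 2], [5, 7], [6, 8]].
Insert 3: appended to row 1. P = [[1, 2, 3], [5, 7], [6, 8]].
Insert 4: appended to row 1. P = [[1, 2, 3, 4], [5, 7], [6, 8]].

So P = [[1, 2, 3, 4], [5, 7], [6, 8]], Q = [[1, 3, 7, 8], [2, 4], [5, 6]].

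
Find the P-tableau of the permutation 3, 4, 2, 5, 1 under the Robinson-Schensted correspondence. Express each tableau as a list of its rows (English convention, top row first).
Insert 3: appended to row 1. P = [[3]].
Insert 4: appended to row 1. P = [[3, 4]].
Insert 2: 2 bumps 3 from row 1; 3 starts row 2. P = [[2, 4], [3]].
Insert 5: appended to row 1. P = [[2, 4, 5], [3]].
Insert 1: 1 bumps 2 from row 1; 2 bumps 3 from row 2; 3 starts row 3. P = [[1, 4, 5], [2], [3]].

So P = [[1, 4, 5], [2], [3]].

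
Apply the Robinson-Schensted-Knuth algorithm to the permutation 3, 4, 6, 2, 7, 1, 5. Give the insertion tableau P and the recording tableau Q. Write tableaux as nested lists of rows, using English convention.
P = [[1, 4, 5, 7], [2, 6], [3]], Q = [[1, 2, 3, 5], [4, 7], [6]]

Insert each entry of the permutation into P by Schensted row insertion, recording in Q the position of each new cell.

After inserting 3: P = [[3]].
After inserting 4: P = [[3, 4]].
After inserting 6: P = [[3, 4, 6]].
After inserting 2: P = [[2, 4, 6], [3]].
After inserting 7: P = [[2, 4, 6, 7], [3]].
After inserting 1: P = [[1, 4, 6, 7], [2], [3]].
After inserting 5: P = [[1, 4, 5, 7], [2, 6], [3]].

So P = [[1, 4, 5, 7], [2, 6], [3]], Q = [[1, 2, 3, 5], [4, 7], [6]].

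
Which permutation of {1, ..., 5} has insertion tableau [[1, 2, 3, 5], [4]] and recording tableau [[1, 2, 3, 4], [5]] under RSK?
1 2 4 5 3

Reverse the RSK construction: for i from n down to 1, find the cell of Q containing i, remove the entry at that cell from P, and reverse-bump it up through P; the value ejected from row 1 is w(i).

Step i=5: Q has 5 at row 2, column 1; remove 4 from row 2 of P and reverse-bump: 4 enters row 1 and ejects 3. So w(5) = 3. P is now [[1, 2, 4, 5]].
Step i=4: Q has 4 at row 1, column 4; remove that cell from P, ejecting 5. So w(4) = 5. P is now [[1, 2, 4]].
Step i=3: Q has 3 at row 1, column 3; remove that cell from P, ejecting 4. So w(3) = 4. P is now [[1, 2]].
Step i=2: Q has 2 at row 1, column 2; remove that cell from P, ejecting 2. So w(2) = 2. P is now [[1]].
Step i=1: Q has 1 at row 1, column 1; remove that cell from P, ejecting 1. So w(1) = 1. P is now [].

So w = 1 2 4 5 3.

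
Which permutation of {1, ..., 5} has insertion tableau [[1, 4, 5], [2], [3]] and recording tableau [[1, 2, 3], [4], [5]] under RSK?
Reverse the RSK construction: for i from n down to 1, find the cell of Q containing i, remove the entry at that cell from P, and reverse-bump it up through P; the value ejected from row 1 is w(i).

Step i=5: Q has 5 at row 3, column 1; remove 3 from row 3 of P and reverse-bump: 3 enters row 2 and ejects 2; 2 enters row 1 and ejects 1. So w(5) = 1. P is now [[2, 4, 5], [3]].
Step i=4: Q has 4 at row 2, column 1; remove 3 from row 2 of P and reverse-bump: 3 enters row 1 and ejects 2. So w(4) = 2. P is now [[3, 4, 5]].
Step i=3: Q has 3 at row 1, column 3; remove that cell from P, ejecting 5. So w(3) = 5. P is now [[3, 4]].
Step i=2: Q has 2 at row 1, column 2; remove that cell from P, ejecting 4. So w(2) = 4. P is now [[3]].
Step i=1: Q has 1 at row 1, column 1; remove that cell from P, ejecting 3. So w(1) = 3. P is now [].

So w = 3 4 5 2 1.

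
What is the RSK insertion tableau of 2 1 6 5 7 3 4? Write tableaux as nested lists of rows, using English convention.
Insert 2: appended to row 1. P = [[2]].
Insert 1: 1 bumps 2 from row 1; 2 starts row 2. P = [[1], [2]].
Insert 6: appended to row 1. P = [[1, 6], [2]].
Insert 5: 5 bumps 6 from row 1; 6 appends to row 2. P = [[1, 5], [2, 6]].
Insert 7: appended to row 1. P = [[1, 5, 7], [2, 6]].
Insert 3: 3 bumps 5 from row 1; 5 bumps 6 from row 2; 6 starts row 3. P = [[1, 3, 7], [2, 5], [6]].
Insert 4: 4 bumps 7 from row 1; 7 appends to row 2. P = [[1, 3, 4], [2, 5, 7], [6]].

So P = [[1, 3, 4], [2, 5, 7], [6]].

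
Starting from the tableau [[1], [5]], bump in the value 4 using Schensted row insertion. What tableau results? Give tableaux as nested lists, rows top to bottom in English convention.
4 is larger than every entry of row 1, so it is appended to row 1. The new tableau is [[1, 4], [5]].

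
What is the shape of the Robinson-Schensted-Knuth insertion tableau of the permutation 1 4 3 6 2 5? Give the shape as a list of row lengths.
Row-insert each entry into an empty tableau.

After inserting 1: P = [[1]].
After inserting 4: P = [[1, 4]].
After inserting 3: P = [[1, 3], [4]].
After inserting 6: P = [[1, 3, 6], [4]].
After inserting 2: P = [[1, 2, 6], [3], [4]].
After inserting 5: P = [[1, 2, 5], [3, 6], [4]].

The final insertion tableau P = [[1, 2, 5], [3, 6], [4]] has shape [3, 2, 1].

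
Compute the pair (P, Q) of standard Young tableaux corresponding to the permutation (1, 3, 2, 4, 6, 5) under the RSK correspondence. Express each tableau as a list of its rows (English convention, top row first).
P = [[1, 2, 4, 5], [3, 6]], Q = [[1, 2, 4, 5], [3, 6]]

Insert each entry of the permutation into P by Schensted row insertion, recording in Q the position of each new cell.

Insert 1: appended to row 1. P = [[1]].
Insert 3: appended to row 1. P = [[1, 3]].
Insert 2: 2 bumps 3 from row 1; 3 starts row 2. P = [[1, 2], [3]].
Insert 4: appended to row 1. P = [[1, 2, 4], [3]].
Insert 6: appended to row 1. P = [[1, 2, 4, 6], [3]].
Insert 5: 5 bumps 6 from row 1; 6 appends to row 2. P = [[1, 2, 4, 5], [3, 6]].

So P = [[1, 2, 4, 5], [3, 6]], Q = [[1, 2, 4, 5], [3, 6]].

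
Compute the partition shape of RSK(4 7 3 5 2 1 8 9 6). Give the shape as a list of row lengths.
Row-insert each entry into an empty tableau.

After inserting 4: P = [[4]].
After inserting 7: P = [[4, 7]].
After inserting 3: P = [[3, 7], [4]].
After inserting 5: P = [[3, 5], [4, 7]].
After inserting 2: P = [[2, 5], [3, 7], [4]].
After inserting 1: P = [[1, 5], [2, 7], [3], [4]].
After inserting 8: P = [[1, 5, 8], [2, 7], [3], [4]].
After inserting 9: P = [[1, 5, 8, 9], [2, 7], [3], [4]].
After inserting 6: P = [[1, 5, 6, 9], [2, 7, 8], [3], [4]].

The final insertion tableau P = [[1, 5, 6, 9], [2, 7, 8], [3], [4]] has shape [4, 3, 1, 1].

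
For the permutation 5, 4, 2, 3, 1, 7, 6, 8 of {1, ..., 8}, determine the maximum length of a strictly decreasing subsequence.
4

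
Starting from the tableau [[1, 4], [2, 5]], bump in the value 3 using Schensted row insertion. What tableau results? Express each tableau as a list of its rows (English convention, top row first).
In row 1, 3 replaces 4 (the leftmost entry greater than 3); 4 is bumped to row 2. In row 2, 4 replaces 5 (the leftmost entry greater than 4); 5 is bumped to row 3. 5 starts a new row 3. The new tableau is [[1, 3], [2, 4], [5]].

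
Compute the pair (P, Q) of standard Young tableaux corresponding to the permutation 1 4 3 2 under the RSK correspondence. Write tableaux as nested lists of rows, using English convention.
Insert each entry of the permutation into P by Schensted row insertion, recording in Q the position of each new cell.

Insert 1: appended to row 1. P = [[1]].
Insert 4: appended to row 1. P = [[1, 4]].
Insert 3: 3 bumps 4 from row 1; 4 starts row 2. P = [[1, 3], [4]].
Insert 2: 2 bumps 3 from row 1; 3 bumps 4 from row 2; 4 starts row 3. P = [[1, 2], [3], [4]].

So P = [[1, 2], [3], [4]], Q = [[1, 2], [3], [4]].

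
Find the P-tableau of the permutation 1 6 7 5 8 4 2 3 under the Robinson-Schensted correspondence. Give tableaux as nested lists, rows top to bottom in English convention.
After inserting 1: P = [[1]].
After inserting 6: P = [[1, 6]].
After inserting 7: P = [[1, 6, 7]].
After inserting 5: P = [[1, 5, 7], [6]].
After inserting 8: P = [[1, 5, 7, 8], [6]].
After inserting 4: P = [[1, 4, 7, 8], [5], [6]].
After inserting 2: P = [[1, 2, 7, 8], [4], [5], [6]].
After inserting 3: P = [[1, 2, 3, 8], [4, 7], [5], [6]].

So P = [[1, 2, 3, 8], [4, 7], [5], [6]].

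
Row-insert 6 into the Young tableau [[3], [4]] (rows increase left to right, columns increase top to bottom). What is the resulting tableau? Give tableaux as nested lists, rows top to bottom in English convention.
[[3, 6], [4]]

6 is larger than every entry of row 1, so it is appended to row 1. The new tableau is [[3, 6], [4]].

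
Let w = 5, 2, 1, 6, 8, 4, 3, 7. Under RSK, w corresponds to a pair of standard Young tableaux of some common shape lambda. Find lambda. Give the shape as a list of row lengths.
RSK row insertion gives P = [[1, 3, 7], [2, 4, 8], [5, 6]], which has shape [3, 3, 2].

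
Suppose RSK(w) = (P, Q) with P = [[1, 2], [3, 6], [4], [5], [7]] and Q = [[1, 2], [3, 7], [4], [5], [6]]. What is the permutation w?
Reverse the RSK construction: for i from n down to 1, find the cell of Q containing i, remove the entry at that cell from P, and reverse-bump it up through P; the value ejected from row 1 is w(i).

Step i=7: Q has 7 at row 2, column 2; remove 6 from row 2 of P and reverse-bump: 6 enters row 1 and ejects 2. So w(7) = 2. P is now [[1, 6], [3], [4], [5], [7]].
Step i=6: Q has 6 at row 5, column 1; remove 7 from row 5 of P and reverse-bump: 7 enters row 4 and ejects 5; 5 enters row 3 and ejects 4; 4 enters row 2 and ejects 3; 3 enters row 1 and ejects 1. So w(6) = 1. P is now [[3, 6], [4], [5], [7]].
Step i=5: Q has 5 at row 4, column 1; remove 7 from row 4 of P and reverse-bump: 7 enters row 3 and ejects 5; 5 enters row 2 and ejects 4; 4 enters row 1 and ejects 3. So w(5) = 3. P is now [[4, 6], [5], [7]].
Step i=4: Q has 4 at row 3, column 1; remove 7 from row 3 of P and reverse-bump: 7 enters row 2 and ejects 5; 5 enters row 1 and ejects 4. So w(4) = 4. P is now [[5, 6], [7]].
Step i=3: Q has 3 at row 2, column 1; remove 7 from row 2 of P and reverse-bump: 7 enters row 1 and ejects 6. So w(3) = 6. P is now [[5, 7]].
Step i=2: Q has 2 at row 1, column 2; remove that cell from P, ejecting 7. So w(2) = 7. P is now [[5]].
Step i=1: Q has 1 at row 1, column 1; remove that cell from P, ejecting 5. So w(1) = 5. P is now [].

So w = 5 7 6 4 3 1 2.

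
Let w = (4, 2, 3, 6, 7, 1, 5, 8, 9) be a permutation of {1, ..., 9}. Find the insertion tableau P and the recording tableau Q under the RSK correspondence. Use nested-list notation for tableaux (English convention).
P = [[1, 3, 5, 7, 8, 9], [2, 6], [4]], Q = [[1, 3, 4, 5, 8, 9], [2, 7], [6]]

Insert each entry of the permutation into P by Schensted row insertion, recording in Q the position of each new cell.

Insert 4: appended to row 1. P = [[4]].
Insert 2: 2 bumps 4 from row 1; 4 starts row 2. P = [[2], [4]].
Insert 3: appended to row 1. P = [[2, 3], [4]].
Insert 6: appended to row 1. P = [[2, 3, 6], [4]].
Insert 7: appended to row 1. P = [[2, 3, 6, 7], [4]].
Insert 1: 1 bumps 2 from row 1; 2 bumps 4 from row 2; 4 starts row 3. P = [[1, 3, 6, 7], [2], [4]].
Insert 5: 5 bumps 6 from row 1; 6 appends to row 2. P = [[1, 3, 5, 7], [2, 6], [4]].
Insert 8: appended to row 1. P = [[1, 3, 5, 7, 8], [2, 6], [4]].
Insert 9: appended to row 1. P = [[1, 3, 5, 7, 8, 9], [2, 6], [4]].

So P = [[1, 3, 5, 7, 8, 9], [2, 6], [4]], Q = [[1, 3, 4, 5, 8, 9], [2, 7], [6]].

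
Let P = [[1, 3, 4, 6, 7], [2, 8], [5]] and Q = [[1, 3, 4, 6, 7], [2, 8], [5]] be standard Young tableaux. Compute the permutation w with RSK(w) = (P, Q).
5 2 3 4 1 6 8 7

Reverse the RSK construction: for i from n down to 1, find the cell of Q containing i, remove the entry at that cell from P, and reverse-bump it up through P; the value ejected from row 1 is w(i).

Step i=8: Q has 8 at row 2, column 2; remove 8 from row 2 of P and reverse-bump: 8 enters row 1 and ejects 7. So w(8) = 7. P is now [[1, 3, 4, 6, 8], [2], [5]].
Step i=7: Q has 7 at row 1, column 5; remove that cell from P, ejecting 8. So w(7) = 8. P is now [[1, 3, 4, 6], [2], [5]].
Step i=6: Q has 6 at row 1, column 4; remove that cell from P, ejecting 6. So w(6) = 6. P is now [[1, 3, 4], [2], [5]].
Step i=5: Q has 5 at row 3, column 1; remove 5 from row 3 of P and reverse-bump: 5 enters row 2 and ejects 2; 2 enters row 1 and ejects 1. So w(5) = 1. P is now [[2, 3, 4], [5]].
Step i=4: Q has 4 at row 1, column 3; remove that cell from P, ejecting 4. So w(4) = 4. P is now [[2, 3], [5]].
Step i=3: Q has 3 at row 1, column 2; remove that cell from P, ejecting 3. So w(3) = 3. P is now [[2], [5]].
Step i=2: Q has 2 at row 2, column 1; remove 5 from row 2 of P and reverse-bump: 5 enters row 1 and ejects 2. So w(2) = 2. P is now [[5]].
Step i=1: Q has 1 at row 1, column 1; remove that cell from P, ejecting 5. So w(1) = 5. P is now [].

So w = 5 2 3 4 1 6 8 7.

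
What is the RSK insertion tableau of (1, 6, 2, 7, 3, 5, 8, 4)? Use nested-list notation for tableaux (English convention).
P = [[1, 2, 3, 4, 8], [5, 7], [6]]

Insert 1: appended to row 1. P = [[1]].
Insert 6: appended to row 1. P = [[1, 6]].
Insert 2: 2 bumps 6 from row 1; 6 starts row 2. P = [[1, 2], [6]].
Insert 7: appended to row 1. P = [[1, 2, 7], [6]].
Insert 3: 3 bumps 7 from row 1; 7 appends to row 2. P = [[1, 2, 3], [6, 7]].
Insert 5: appended to row 1. P = [[1, 2, 3, 5], [6, 7]].
Insert 8: appended to row 1. P = [[1, 2, 3, 5, 8], [6, 7]].
Insert 4: 4 bumps 5 from row 1; 5 bumps 6 from row 2; 6 starts row 3. P = [[1, 2, 3, 4, 8], [5, 7], [6]].

So P = [[1, 2, 3, 4, 8], [5, 7], [6]].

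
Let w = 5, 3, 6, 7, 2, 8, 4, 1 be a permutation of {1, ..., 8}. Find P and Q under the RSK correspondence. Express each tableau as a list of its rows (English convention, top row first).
P = [[1, 4, 7, 8], [2, 6], [3], [5]], Q = [[1, 3, 4, 6], [2, 7], [5], [8]]

Insert each entry of the permutation into P by Schensted row insertion, recording in Q the position of each new cell.

Insert 5: appended to row 1. P = [[5]], Q = [[1]].
Insert 3: 3 bumps 5 from row 1; 5 starts row 2. P = [[3], [5]], Q = [[1], [2]].
Insert 6: appended to row 1. P = [[3, 6], [5]], Q = [[1, 3], [2]].
Insert 7: appended to row 1. P = [[3, 6, 7], [5]], Q = [[1, 3, 4], [2]].
Insert 2: 2 bumps 3 from row 1; 3 bumps 5 from row 2; 5 starts row 3. P = [[2, 6, 7], [3], [5]], Q = [[1, 3, 4], [2], [5]].
Insert 8: appended to row 1. P = [[2, 6, 7, 8], [3], [5]], Q = [[1, 3, 4, 6], [2], [5]].
Insert 4: 4 bumps 6 from row 1; 6 appends to row 2. P = [[2, 4, 7, 8], [3, 6], [5]], Q = [[1, 3, 4, 6], [2, 7], [5]].
Insert 1: 1 bumps 2 from row 1; 2 bumps 3 from row 2; 3 bumps 5 from row 3; 5 starts row 4. P = [[1, 4, 7, 8], [2, 6], [3], [5]], Q = [[1, 3, 4, 6], [2, 7], [5], [8]].

So P = [[1, 4, 7, 8], [2, 6], [3], [5]], Q = [[1, 3, 4, 6], [2, 7], [5], [8]].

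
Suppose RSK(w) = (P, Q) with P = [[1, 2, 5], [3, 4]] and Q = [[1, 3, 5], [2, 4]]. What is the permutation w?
3 1 4 2 5

Reverse the RSK construction: for i from n down to 1, find the cell of Q containing i, remove the entry at that cell from P, and reverse-bump it up through P; the value ejected from row 1 is w(i).

Step i=5: Q has 5 at row 1, column 3; remove that cell from P, ejecting 5. So w(5) = 5. P is now [[1, 2], [3, 4]].
Step i=4: Q has 4 at row 2, column 2; remove 4 from row 2 of P and reverse-bump: 4 enters row 1 and ejects 2. So w(4) = 2. P is now [[1, 4], [3]].
Step i=3: Q has 3 at row 1, column 2; remove that cell from P, ejecting 4. So w(3) = 4. P is now [[1], [3]].
Step i=2: Q has 2 at row 2, column 1; remove 3 from row 2 of P and reverse-bump: 3 enters row 1 and ejects 1. So w(2) = 1. P is now [[3]].
Step i=1: Q has 1 at row 1, column 1; remove that cell from P, ejecting 3. So w(1) = 3. P is now [].

So w = 3 1 4 2 5.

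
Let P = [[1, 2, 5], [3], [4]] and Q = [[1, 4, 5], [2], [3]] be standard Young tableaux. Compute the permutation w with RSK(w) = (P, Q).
4 3 1 2 5

Reverse the RSK construction: for i from n down to 1, find the cell of Q containing i, remove the entry at that cell from P, and reverse-bump it up through P; the value ejected from row 1 is w(i).

Step i=5: Q has 5 at row 1, column 3; remove that cell from P, ejecting 5. So w(5) = 5. P is now [[1, 2], [3], [4]].
Step i=4: Q has 4 at row 1, column 2; remove that cell from P, ejecting 2. So w(4) = 2. P is now [[1], [3], [4]].
Step i=3: Q has 3 at row 3, column 1; remove 4 from row 3 of P and reverse-bump: 4 enters row 2 and ejects 3; 3 enters row 1 and ejects 1. So w(3) = 1. P is now [[3], [4]].
Step i=2: Q has 2 at row 2, column 1; remove 4 from row 2 of P and reverse-bump: 4 enters row 1 and ejects 3. So w(2) = 3. P is now [[4]].
Step i=1: Q has 1 at row 1, column 1; remove that cell from P, ejecting 4. So w(1) = 4. P is now [].

So w = 4 3 1 2 5.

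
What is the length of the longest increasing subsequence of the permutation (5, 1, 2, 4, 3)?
3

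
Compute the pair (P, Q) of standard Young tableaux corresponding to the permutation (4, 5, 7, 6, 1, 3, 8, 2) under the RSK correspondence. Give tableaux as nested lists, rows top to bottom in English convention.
Insert each entry of the permutation into P by Schensted row insertion, recording in Q the position of each new cell.

Insert 4: appended to row 1. P = [[4]].
Insert 5: appended to row 1. P = [[4, 5]].
Insert 7: appended to row 1. P = [[4, 5, 7]].
Insert 6: 6 bumps 7 from row 1; 7 starts row 2. P = [[4, 5, 6], [7]].
Insert 1: 1 bumps 4 from row 1; 4 bumps 7 from row 2; 7 starts row 3. P = [[1, 5, 6], [4], [7]].
Insert 3: 3 bumps 5 from row 1; 5 appends to row 2. P = [[1, 3, 6], [4, 5], [7]].
Insert 8: appended to row 1. P = [[1, 3, 6, 8], [4, 5], [7]].
Insert 2: 2 bumps 3 from row 1; 3 bumps 4 from row 2; 4 bumps 7 from row 3; 7 starts row 4. P = [[1, 2, 6, 8], [3, 5], [4], [7]].

So P = [[1, 2, 6, 8], [3, 5], [4], [7]], Q = [[1, 2, 3, 7], [4, 6], [5], [8]].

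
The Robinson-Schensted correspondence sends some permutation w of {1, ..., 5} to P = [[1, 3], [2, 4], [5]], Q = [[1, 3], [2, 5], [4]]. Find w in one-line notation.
5 2 4 1 3

Reverse the RSK construction: for i from n down to 1, find the cell of Q containing i, remove the entry at that cell from P, and reverse-bump it up through P; the value ejected from row 1 is w(i).

Step i=5: Q has 5 at row 2, column 2; remove 4 from row 2 of P and reverse-bump: 4 enters row 1 and ejects 3. So w(5) = 3. P is now [[1, 4], [2], [5]].
Step i=4: Q has 4 at row 3, column 1; remove 5 from row 3 of P and reverse-bump: 5 enters row 2 and ejects 2; 2 enters row 1 and ejects 1. So w(4) = 1. P is now [[2, 4], [5]].
Step i=3: Q has 3 at row 1, column 2; remove that cell from P, ejecting 4. So w(3) = 4. P is now [[2], [5]].
Step i=2: Q has 2 at row 2, column 1; remove 5 from row 2 of P and reverse-bump: 5 enters row 1 and ejects 2. So w(2) = 2. P is now [[5]].
Step i=1: Q has 1 at row 1, column 1; remove that cell from P, ejecting 5. So w(1) = 5. P is now [].

So w = 5 2 4 1 3.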